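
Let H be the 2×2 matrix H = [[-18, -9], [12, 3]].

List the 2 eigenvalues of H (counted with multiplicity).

-9, -6

det(H - λI) = (-18 - λ)(3 - λ) - (-9)·(12) = λ^2 + 15λ + 54.
This factors as (λ + 9)·(λ + 6) = 0.
Eigenvalues: -9, -6.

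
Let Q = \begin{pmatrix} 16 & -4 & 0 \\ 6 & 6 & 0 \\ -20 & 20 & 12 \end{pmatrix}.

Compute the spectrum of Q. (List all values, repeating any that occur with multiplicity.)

10, 12, 12

Compute the characteristic polynomial p(λ) = det(λI - Q).
Expanding the 3×3 determinant: p(λ) = λ^3 - 34λ^2 + 384λ - 1440.
Since p(10) = 0, λ = 10 is a root.
Factor out (λ - 10): p(λ) = (λ - 10)·(λ^2 - 24λ + 144).
The quadratic factor is (λ - 12)^2.
Eigenvalues: 10, 12, 12.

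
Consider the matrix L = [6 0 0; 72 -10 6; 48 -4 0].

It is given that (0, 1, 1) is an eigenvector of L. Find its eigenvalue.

Compute Lv: L·(0, 1, 1) = (0, -4, -4).
Since Lv = λv, compare component 2: -4 = λ·1, so λ = -4.

-4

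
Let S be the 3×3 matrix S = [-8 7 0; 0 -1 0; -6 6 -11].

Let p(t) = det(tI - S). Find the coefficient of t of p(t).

p(t) = t^3 + 20t^2 + 107t + 88.
The coefficient of t is 107.

107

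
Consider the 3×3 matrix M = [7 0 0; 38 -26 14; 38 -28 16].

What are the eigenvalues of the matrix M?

-12, 2, 7

Set up det(sI - M) = 0.
Cofactor expansion gives p(s) = s^3 + 3s^2 - 94s + 168.
Try s = 2: p(2) = 0, so 2 is a root.
Dividing by (s - 2) leaves s^2 + 5s - 84.
The quadratic factors as (s + 12)·(s - 7).
Eigenvalues: -12, 2, 7.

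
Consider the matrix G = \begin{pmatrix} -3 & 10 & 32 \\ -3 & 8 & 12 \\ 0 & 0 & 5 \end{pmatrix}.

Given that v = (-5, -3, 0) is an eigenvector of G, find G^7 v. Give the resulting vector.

(-10935, -6561, 0)

First find the eigenvalue: Gv = (-15, -9, 0) = 3·(-5, -3, 0), so λ = 3.
Then G^7 v = λ^7·v = 3^7·(-5, -3, 0) = 2187·(-5, -3, 0) = (-10935, -6561, 0).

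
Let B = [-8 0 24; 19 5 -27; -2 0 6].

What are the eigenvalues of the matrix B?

-2, 0, 5

The characteristic polynomial is p(r) = det(rI - B).
Cofactor expansion gives p(r) = r^3 - 3r^2 - 10r.
Try r = 5: p(5) = 0, so 5 is a root.
Factor out (r - 5): p(r) = (r - 5)·(r^2 + 2r).
The quadratic factors as (r + 2)·r.
Eigenvalues: -2, 0, 5.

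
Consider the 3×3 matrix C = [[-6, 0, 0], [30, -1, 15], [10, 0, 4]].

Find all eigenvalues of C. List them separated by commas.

The characteristic polynomial is p(r) = det(rI - C).
Cofactor expansion gives p(r) = r^3 + 3r^2 - 22r - 24.
Rational-root test: r = -6 gives p(-6) = 0.
Factor out (r + 6): p(r) = (r + 6)·(r^2 - 3r - 4).
The quadratic factors as (r + 1)·(r - 4).
Eigenvalues: -6, -1, 4.

-6, -1, 4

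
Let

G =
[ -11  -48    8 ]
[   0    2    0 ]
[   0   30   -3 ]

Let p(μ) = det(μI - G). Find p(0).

-66

p(0) = det(0·I − G) = det(−G) = (−1)^3·det(G).
det(G) = 66, so p(0) = -66.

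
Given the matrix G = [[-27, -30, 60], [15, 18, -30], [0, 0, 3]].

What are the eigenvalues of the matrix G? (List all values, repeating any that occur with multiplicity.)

-12, 3, 3

Compute the characteristic polynomial p(λ) = det(λI - G).
Cofactor expansion gives p(λ) = λ^3 + 6λ^2 - 63λ + 108.
Rational-root test: λ = 3 gives p(3) = 0.
Factor out (λ - 3): p(λ) = (λ - 3)·(λ^2 + 9λ - 36).
The quadratic factors as (λ + 12)·(λ - 3).
Eigenvalues: -12, 3, 3.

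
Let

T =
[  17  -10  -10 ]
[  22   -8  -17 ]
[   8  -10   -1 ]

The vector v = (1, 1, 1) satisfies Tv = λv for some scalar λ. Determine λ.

-3

Compute Tv: T·(1, 1, 1) = (-3, -3, -3).
Since Tv = λv, compare component 1: -3 = λ·1, so λ = -3.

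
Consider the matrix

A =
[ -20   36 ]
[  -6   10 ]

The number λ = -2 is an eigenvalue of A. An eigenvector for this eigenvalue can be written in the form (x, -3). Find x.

-6

We need (A + 2I)v = 0.
A + 2I = [[-18, 36], [-6, 12]].
Row 1: (-18)·x + (36)·-3 = 0
Row 2: (-6)·x + (12)·-3 = 0
Solving gives x = -6.
Check: A·(-6, -3) = (12, 6) = -2·(-6, -3).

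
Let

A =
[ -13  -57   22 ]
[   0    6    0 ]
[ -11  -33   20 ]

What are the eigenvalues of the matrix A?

The characteristic polynomial is p(lambda) = det(lambda·I - A).
Expanding the 3×3 determinant: p(lambda) = lambda^3 - 13·lambda^2 + 24·lambda + 108.
Rational-root test: lambda = -2 gives p(-2) = 0.
Factor out (lambda + 2): p(lambda) = (lambda + 2)·(lambda^2 - 15·lambda + 54).
The quadratic factors as (lambda - 6)·(lambda - 9).
Eigenvalues: -2, 6, 9.

-2, 6, 9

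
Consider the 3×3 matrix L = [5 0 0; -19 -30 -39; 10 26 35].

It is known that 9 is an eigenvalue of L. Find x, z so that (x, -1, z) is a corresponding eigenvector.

We need (L - 9I)v = 0.
L - 9I = [[-4, 0, 0], [-19, -39, -39], [10, 26, 26]].
Row 1: (-4)·x + (0)·-1 + (0)·z = 0
Row 2: (-19)·x + (-39)·-1 + (-39)·z = 0
Row 3: (10)·x + (26)·-1 + (26)·z = 0
Solving gives x = 0, z = 1.
Check: L·(0, -1, 1) = (0, -9, 9) = 9·(0, -1, 1).

0, 1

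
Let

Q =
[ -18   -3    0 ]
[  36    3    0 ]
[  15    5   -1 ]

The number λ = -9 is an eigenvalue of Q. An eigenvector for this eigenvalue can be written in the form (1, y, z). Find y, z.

-3, 0

We need (Q + 9I)v = 0.
Q + 9I = [[-9, -3, 0], [36, 12, 0], [15, 5, 8]].
Row 1: (-9)·1 + (-3)·y + (0)·z = 0
Row 2: (36)·1 + (12)·y + (0)·z = 0
Row 3: (15)·1 + (5)·y + (8)·z = 0
Solving gives y = -3, z = 0.
Check: Q·(1, -3, 0) = (-9, 27, 0) = -9·(1, -3, 0).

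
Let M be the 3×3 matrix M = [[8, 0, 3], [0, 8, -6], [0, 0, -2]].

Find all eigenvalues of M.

M is upper triangular, so its eigenvalues are the diagonal entries.
Diagonal: 8, 8, -2.

-2, 8, 8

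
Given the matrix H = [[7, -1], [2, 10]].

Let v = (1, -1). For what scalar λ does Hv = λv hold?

8

Compute Hv: H·(1, -1) = (8, -8).
Since Hv = λv, compare component 1: 8 = λ·1, so λ = 8.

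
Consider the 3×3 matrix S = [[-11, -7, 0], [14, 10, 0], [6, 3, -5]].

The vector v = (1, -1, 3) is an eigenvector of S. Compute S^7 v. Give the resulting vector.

First find the eigenvalue: Sv = (-4, 4, -12) = -4·(1, -1, 3), so λ = -4.
Then S^7 v = λ^7·v = (-4)^7·(1, -1, 3) = -16384·(1, -1, 3) = (-16384, 16384, -49152).

(-16384, 16384, -49152)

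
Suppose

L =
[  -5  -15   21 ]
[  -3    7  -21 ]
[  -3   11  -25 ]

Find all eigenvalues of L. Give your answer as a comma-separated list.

Set up det(lambda·I - L) = 0.
Expanding along the first row, p(lambda) = lambda^3 + 23·lambda^2 + 164·lambda + 352.
Since p(-11) = 0, lambda = -11 is a root.
Factor out (lambda + 11): p(lambda) = (lambda + 11)·(lambda^2 + 12·lambda + 32).
The quadratic factors as (lambda + 8)·(lambda + 4).
Eigenvalues: -11, -8, -4.

-11, -8, -4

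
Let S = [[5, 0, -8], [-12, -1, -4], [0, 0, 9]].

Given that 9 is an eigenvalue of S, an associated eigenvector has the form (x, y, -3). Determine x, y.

We need (S - 9I)v = 0.
S - 9I = [[-4, 0, -8], [-12, -10, -4], [0, 0, 0]].
Row 1: (-4)·x + (0)·y + (-8)·-3 = 0
Row 2: (-12)·x + (-10)·y + (-4)·-3 = 0
Row 3: (0)·x + (0)·y + (0)·-3 = 0
Solving gives x = 6, y = -6.
Check: S·(6, -6, -3) = (54, -54, -27) = 9·(6, -6, -3).

6, -6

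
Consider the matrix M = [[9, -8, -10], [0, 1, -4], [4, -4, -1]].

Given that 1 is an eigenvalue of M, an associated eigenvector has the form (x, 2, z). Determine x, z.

2, 0

We need (M - 1I)v = 0.
M - 1I = [[8, -8, -10], [0, 0, -4], [4, -4, -2]].
Row 1: (8)·x + (-8)·2 + (-10)·z = 0
Row 2: (0)·x + (0)·2 + (-4)·z = 0
Row 3: (4)·x + (-4)·2 + (-2)·z = 0
Solving gives x = 2, z = 0.
Check: M·(2, 2, 0) = (2, 2, 0) = 1·(2, 2, 0).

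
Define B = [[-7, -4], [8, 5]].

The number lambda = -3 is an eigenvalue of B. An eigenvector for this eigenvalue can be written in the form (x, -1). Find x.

We need (B + 3I)v = 0.
B + 3I = [[-4, -4], [8, 8]].
Row 1: (-4)·x + (-4)·-1 = 0
Row 2: (8)·x + (8)·-1 = 0
Solving gives x = 1.
Check: B·(1, -1) = (-3, 3) = -3·(1, -1).

1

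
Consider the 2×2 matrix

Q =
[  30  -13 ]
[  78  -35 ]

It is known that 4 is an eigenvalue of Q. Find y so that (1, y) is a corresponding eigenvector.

We need (Q - 4I)v = 0.
Q - 4I = [[26, -13], [78, -39]].
Row 1: (26)·1 + (-13)·y = 0
Row 2: (78)·1 + (-39)·y = 0
Solving gives y = 2.
Check: Q·(1, 2) = (4, 8) = 4·(1, 2).

2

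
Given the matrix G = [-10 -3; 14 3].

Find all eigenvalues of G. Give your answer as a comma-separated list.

det(G - sI) = (-10 - s)(3 - s) - (-3)·(14) = s^2 + 7s + 12.
This factors as (s + 4)·(s + 3) = 0.
Eigenvalues: -4, -3.

-4, -3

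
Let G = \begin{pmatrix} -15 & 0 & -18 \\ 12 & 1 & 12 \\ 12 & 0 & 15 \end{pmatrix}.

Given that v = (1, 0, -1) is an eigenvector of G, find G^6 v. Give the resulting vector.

First find the eigenvalue: Gv = (3, 0, -3) = 3·(1, 0, -1), so λ = 3.
Then G^6 v = λ^6·v = 3^6·(1, 0, -1) = 729·(1, 0, -1) = (729, 0, -729).

(729, 0, -729)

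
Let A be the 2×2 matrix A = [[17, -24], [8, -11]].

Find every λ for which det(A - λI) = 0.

det(A - λI) = (17 - λ)(-11 - λ) - (-24)·(8) = λ^2 - 6λ + 5.
This factors as (λ - 1)·(λ - 5) = 0.
Eigenvalues: 1, 5.

1, 5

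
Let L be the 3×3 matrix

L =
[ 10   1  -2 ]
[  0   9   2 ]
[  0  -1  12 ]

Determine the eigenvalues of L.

The characteristic polynomial is p(r) = det(rI - L).
Cofactor expansion gives p(r) = r^3 - 31r^2 + 320r - 1100.
Try r = 10: p(10) = 0, so 10 is a root.
Factor out (r - 10): p(r) = (r - 10)·(r^2 - 21r + 110).
The quadratic factors as (r - 10)·(r - 11).
Eigenvalues: 10, 10, 11.

10, 10, 11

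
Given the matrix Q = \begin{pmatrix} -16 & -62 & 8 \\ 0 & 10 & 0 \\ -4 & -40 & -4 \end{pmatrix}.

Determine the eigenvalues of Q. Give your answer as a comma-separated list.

Compute the characteristic polynomial p(t) = det(tI - Q).
Cofactor expansion gives p(t) = t^3 + 10t^2 - 104t - 960.
Try t = -12: p(-12) = 0, so -12 is a root.
Factor out (t + 12): p(t) = (t + 12)·(t^2 - 2t - 80).
The quadratic factors as (t + 8)·(t - 10).
Eigenvalues: -12, -8, 10.

-12, -8, 10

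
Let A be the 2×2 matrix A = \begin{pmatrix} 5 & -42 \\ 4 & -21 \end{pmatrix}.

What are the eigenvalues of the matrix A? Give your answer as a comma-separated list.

-9, -7

det(A - λI) = (5 - λ)(-21 - λ) - (-42)·(4) = λ^2 + 16λ + 63.
This factors as (λ + 9)·(λ + 7) = 0.
Eigenvalues: -9, -7.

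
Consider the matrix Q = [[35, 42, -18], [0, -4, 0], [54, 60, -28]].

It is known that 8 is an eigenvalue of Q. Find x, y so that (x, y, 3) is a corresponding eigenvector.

We need (Q - 8I)v = 0.
Q - 8I = [[27, 42, -18], [0, -12, 0], [54, 60, -36]].
Row 1: (27)·x + (42)·y + (-18)·3 = 0
Row 2: (0)·x + (-12)·y + (0)·3 = 0
Row 3: (54)·x + (60)·y + (-36)·3 = 0
Solving gives x = 2, y = 0.
Check: Q·(2, 0, 3) = (16, 0, 24) = 8·(2, 0, 3).

2, 0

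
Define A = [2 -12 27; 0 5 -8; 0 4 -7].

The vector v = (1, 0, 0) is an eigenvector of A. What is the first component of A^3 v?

8

First find the eigenvalue: Av = (2, 0, 0) = 2·(1, 0, 0), so λ = 2.
Then A^3 v = λ^3·v = 2^3·(1, 0, 0) = 8·(1, 0, 0) = (8, 0, 0).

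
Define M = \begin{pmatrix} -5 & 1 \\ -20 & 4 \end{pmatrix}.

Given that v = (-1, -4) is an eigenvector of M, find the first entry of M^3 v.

1

First find the eigenvalue: Mv = (1, 4) = -1·(-1, -4), so λ = -1.
Then M^3 v = λ^3·v = (-1)^3·(-1, -4) = -1·(-1, -4) = (1, 4).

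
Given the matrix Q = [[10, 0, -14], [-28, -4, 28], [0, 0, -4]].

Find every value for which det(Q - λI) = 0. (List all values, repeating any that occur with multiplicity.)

-4, -4, 10

The characteristic polynomial is p(λ) = det(λI - Q).
Cofactor expansion gives p(λ) = λ^3 - 2λ^2 - 64λ - 160.
Try λ = -4: p(-4) = 0, so -4 is a root.
Factor out (λ + 4): p(λ) = (λ + 4)·(λ^2 - 6λ - 40).
The quadratic factors as (λ + 4)·(λ - 10).
Eigenvalues: -4, -4, 10.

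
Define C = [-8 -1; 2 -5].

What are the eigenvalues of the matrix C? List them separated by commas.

-7, -6

det(C - sI) = (-8 - s)(-5 - s) - (-1)·(2) = s^2 + 13s + 42.
This factors as (s + 7)·(s + 6) = 0.
Eigenvalues: -7, -6.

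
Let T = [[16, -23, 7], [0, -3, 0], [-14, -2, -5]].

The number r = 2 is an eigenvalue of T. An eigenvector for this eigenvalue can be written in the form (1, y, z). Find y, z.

0, -2

We need (T - 2I)v = 0.
T - 2I = [[14, -23, 7], [0, -5, 0], [-14, -2, -7]].
Row 1: (14)·1 + (-23)·y + (7)·z = 0
Row 2: (0)·1 + (-5)·y + (0)·z = 0
Row 3: (-14)·1 + (-2)·y + (-7)·z = 0
Solving gives y = 0, z = -2.
Check: T·(1, 0, -2) = (2, 0, -4) = 2·(1, 0, -2).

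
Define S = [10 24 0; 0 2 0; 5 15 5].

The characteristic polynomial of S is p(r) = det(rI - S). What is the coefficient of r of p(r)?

p(r) = r^3 - 17r^2 + 80r - 100.
The coefficient of r is 80.

80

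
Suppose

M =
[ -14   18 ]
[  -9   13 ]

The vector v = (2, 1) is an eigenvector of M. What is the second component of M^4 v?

625

First find the eigenvalue: Mv = (-10, -5) = -5·(2, 1), so λ = -5.
Then M^4 v = λ^4·v = (-5)^4·(2, 1) = 625·(2, 1) = (1250, 625).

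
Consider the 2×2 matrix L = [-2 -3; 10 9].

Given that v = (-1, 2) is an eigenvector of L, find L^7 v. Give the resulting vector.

(-16384, 32768)

First find the eigenvalue: Lv = (-4, 8) = 4·(-1, 2), so λ = 4.
Then L^7 v = λ^7·v = 4^7·(-1, 2) = 16384·(-1, 2) = (-16384, 32768).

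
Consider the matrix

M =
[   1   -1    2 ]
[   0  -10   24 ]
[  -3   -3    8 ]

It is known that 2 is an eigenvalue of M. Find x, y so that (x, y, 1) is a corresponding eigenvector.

0, 2

We need (M - 2I)v = 0.
M - 2I = [[-1, -1, 2], [0, -12, 24], [-3, -3, 6]].
Row 1: (-1)·x + (-1)·y + (2)·1 = 0
Row 2: (0)·x + (-12)·y + (24)·1 = 0
Row 3: (-3)·x + (-3)·y + (6)·1 = 0
Solving gives x = 0, y = 2.
Check: M·(0, 2, 1) = (0, 4, 2) = 2·(0, 2, 1).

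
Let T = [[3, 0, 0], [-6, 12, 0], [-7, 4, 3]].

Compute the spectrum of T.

T is lower triangular, so its eigenvalues are the diagonal entries.
Diagonal: 3, 12, 3.

3, 3, 12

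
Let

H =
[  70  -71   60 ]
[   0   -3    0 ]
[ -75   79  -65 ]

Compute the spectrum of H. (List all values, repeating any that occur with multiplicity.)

-5, -3, 10

Compute the characteristic polynomial p(t) = det(tI - H).
Cofactor expansion gives p(t) = t^3 - 2t^2 - 65t - 150.
Rational-root test: t = -5 gives p(-5) = 0.
Factor out (t + 5): p(t) = (t + 5)·(t^2 - 7t - 30).
The quadratic factors as (t + 3)·(t - 10).
Eigenvalues: -5, -3, 10.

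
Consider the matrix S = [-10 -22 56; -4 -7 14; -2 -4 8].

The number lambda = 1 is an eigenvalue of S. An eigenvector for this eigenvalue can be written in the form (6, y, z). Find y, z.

-3, 0

We need (S - 1I)v = 0.
S - 1I = [[-11, -22, 56], [-4, -8, 14], [-2, -4, 7]].
Row 1: (-11)·6 + (-22)·y + (56)·z = 0
Row 2: (-4)·6 + (-8)·y + (14)·z = 0
Row 3: (-2)·6 + (-4)·y + (7)·z = 0
Solving gives y = -3, z = 0.
Check: S·(6, -3, 0) = (6, -3, 0) = 1·(6, -3, 0).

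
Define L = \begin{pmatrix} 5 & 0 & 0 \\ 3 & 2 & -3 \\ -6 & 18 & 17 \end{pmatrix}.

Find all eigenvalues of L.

5, 8, 11

Set up det(μI - L) = 0.
Expanding the 3×3 determinant: p(μ) = μ^3 - 24μ^2 + 183μ - 440.
Since p(11) = 0, μ = 11 is a root.
Factor out (μ - 11): p(μ) = (μ - 11)·(μ^2 - 13μ + 40).
The quadratic factors as (μ - 5)·(μ - 8).
Eigenvalues: 5, 8, 11.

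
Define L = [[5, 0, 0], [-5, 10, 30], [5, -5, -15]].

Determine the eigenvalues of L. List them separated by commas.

-5, 0, 5

Set up det(λI - L) = 0.
Expanding the 3×3 determinant: p(λ) = λ^3 - 25λ.
Rational-root test: λ = 0 gives p(0) = 0.
Dividing by λ leaves λ^2 - 25.
The quadratic factors as (λ + 5)·(λ - 5).
Eigenvalues: -5, 0, 5.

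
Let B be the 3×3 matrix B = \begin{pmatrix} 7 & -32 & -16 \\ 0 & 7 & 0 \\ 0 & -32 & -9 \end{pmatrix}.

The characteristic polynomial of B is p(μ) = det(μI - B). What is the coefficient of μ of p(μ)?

p(μ) = μ^3 - 5μ^2 - 77μ + 441.
The coefficient of μ is -77.

-77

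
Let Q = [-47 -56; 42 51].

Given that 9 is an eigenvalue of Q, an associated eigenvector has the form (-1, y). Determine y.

1

We need (Q - 9I)v = 0.
Q - 9I = [[-56, -56], [42, 42]].
Row 1: (-56)·-1 + (-56)·y = 0
Row 2: (42)·-1 + (42)·y = 0
Solving gives y = 1.
Check: Q·(-1, 1) = (-9, 9) = 9·(-1, 1).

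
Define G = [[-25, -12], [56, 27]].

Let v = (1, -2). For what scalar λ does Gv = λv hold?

-1

Compute Gv: G·(1, -2) = (-1, 2).
Since Gv = λv, compare component 1: -1 = λ·1, so λ = -1.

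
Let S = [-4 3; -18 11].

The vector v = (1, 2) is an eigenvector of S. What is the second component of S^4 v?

32

First find the eigenvalue: Sv = (2, 4) = 2·(1, 2), so λ = 2.
Then S^4 v = λ^4·v = 2^4·(1, 2) = 16·(1, 2) = (16, 32).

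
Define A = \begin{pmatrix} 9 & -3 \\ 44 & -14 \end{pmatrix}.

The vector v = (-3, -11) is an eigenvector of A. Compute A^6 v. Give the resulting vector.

First find the eigenvalue: Av = (6, 22) = -2·(-3, -11), so λ = -2.
Then A^6 v = λ^6·v = (-2)^6·(-3, -11) = 64·(-3, -11) = (-192, -704).

(-192, -704)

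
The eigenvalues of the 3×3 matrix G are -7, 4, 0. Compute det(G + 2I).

If G has eigenvalues -7, 4, 0, then G + 2I has eigenvalues -5, 6, 2.
det(G + 2I) = (-5) · (6) · (2) = -60.

-60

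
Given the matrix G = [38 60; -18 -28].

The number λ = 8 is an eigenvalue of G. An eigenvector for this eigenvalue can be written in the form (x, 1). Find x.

-2

We need (G - 8I)v = 0.
G - 8I = [[30, 60], [-18, -36]].
Row 1: (30)·x + (60)·1 = 0
Row 2: (-18)·x + (-36)·1 = 0
Solving gives x = -2.
Check: G·(-2, 1) = (-16, 8) = 8·(-2, 1).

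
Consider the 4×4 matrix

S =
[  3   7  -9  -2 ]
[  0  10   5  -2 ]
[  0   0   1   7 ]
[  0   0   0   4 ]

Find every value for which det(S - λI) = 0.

S is upper triangular, so its eigenvalues are the diagonal entries.
Diagonal: 3, 10, 1, 4.

1, 3, 4, 10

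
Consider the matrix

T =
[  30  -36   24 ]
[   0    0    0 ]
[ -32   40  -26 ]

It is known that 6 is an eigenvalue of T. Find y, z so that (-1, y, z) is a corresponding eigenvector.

We need (T - 6I)v = 0.
T - 6I = [[24, -36, 24], [0, -6, 0], [-32, 40, -32]].
Row 1: (24)·-1 + (-36)·y + (24)·z = 0
Row 2: (0)·-1 + (-6)·y + (0)·z = 0
Row 3: (-32)·-1 + (40)·y + (-32)·z = 0
Solving gives y = 0, z = 1.
Check: T·(-1, 0, 1) = (-6, 0, 6) = 6·(-1, 0, 1).

0, 1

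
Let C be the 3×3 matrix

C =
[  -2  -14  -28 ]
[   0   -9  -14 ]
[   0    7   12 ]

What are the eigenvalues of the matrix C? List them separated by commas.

-2, -2, 5

Compute the characteristic polynomial p(μ) = det(μI - C).
Cofactor expansion gives p(μ) = μ^3 - μ^2 - 16μ - 20.
Rational-root test: μ = 5 gives p(5) = 0.
Dividing by (μ - 5) leaves μ^2 + 4μ + 4.
The quadratic factor is (μ + 2)^2.
Eigenvalues: -2, -2, 5.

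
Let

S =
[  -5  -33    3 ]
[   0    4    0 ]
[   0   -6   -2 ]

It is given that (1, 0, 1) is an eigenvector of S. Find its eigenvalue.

-2

Compute Sv: S·(1, 0, 1) = (-2, 0, -2).
Since Sv = λv, compare component 1: -2 = λ·1, so λ = -2.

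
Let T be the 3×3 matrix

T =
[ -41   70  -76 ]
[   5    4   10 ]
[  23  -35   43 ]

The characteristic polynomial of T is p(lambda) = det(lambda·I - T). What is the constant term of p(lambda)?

p(lambda) = lambda^3 - 6·lambda^2 - 7·lambda + 60.
The constant term is 60.

60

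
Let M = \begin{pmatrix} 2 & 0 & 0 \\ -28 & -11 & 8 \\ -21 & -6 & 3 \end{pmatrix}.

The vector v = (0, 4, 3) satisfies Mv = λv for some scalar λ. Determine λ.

-5

Compute Mv: M·(0, 4, 3) = (0, -20, -15).
Since Mv = λv, compare component 2: -20 = λ·4, so λ = -5.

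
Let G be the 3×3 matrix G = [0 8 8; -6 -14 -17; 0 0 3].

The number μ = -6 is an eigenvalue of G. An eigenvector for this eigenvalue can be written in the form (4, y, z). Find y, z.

-3, 0

We need (G + 6I)v = 0.
G + 6I = [[6, 8, 8], [-6, -8, -17], [0, 0, 9]].
Row 1: (6)·4 + (8)·y + (8)·z = 0
Row 2: (-6)·4 + (-8)·y + (-17)·z = 0
Row 3: (0)·4 + (0)·y + (9)·z = 0
Solving gives y = -3, z = 0.
Check: G·(4, -3, 0) = (-24, 18, 0) = -6·(4, -3, 0).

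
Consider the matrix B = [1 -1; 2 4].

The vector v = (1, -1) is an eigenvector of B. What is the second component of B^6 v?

-64

First find the eigenvalue: Bv = (2, -2) = 2·(1, -1), so λ = 2.
Then B^6 v = λ^6·v = 2^6·(1, -1) = 64·(1, -1) = (64, -64).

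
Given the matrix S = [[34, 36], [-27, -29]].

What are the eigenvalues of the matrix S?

det(S - λI) = (34 - λ)(-29 - λ) - (36)·(-27) = λ^2 - 5λ - 14.
This factors as (λ + 2)·(λ - 7) = 0.
Eigenvalues: -2, 7.

-2, 7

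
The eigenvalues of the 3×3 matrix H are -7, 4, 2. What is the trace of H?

trace(H) is the sum of the eigenvalues: (-7) + (4) + (2) = -1.

-1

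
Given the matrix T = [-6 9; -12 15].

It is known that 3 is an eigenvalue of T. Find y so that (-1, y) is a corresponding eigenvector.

We need (T - 3I)v = 0.
T - 3I = [[-9, 9], [-12, 12]].
Row 1: (-9)·-1 + (9)·y = 0
Row 2: (-12)·-1 + (12)·y = 0
Solving gives y = -1.
Check: T·(-1, -1) = (-3, -3) = 3·(-1, -1).

-1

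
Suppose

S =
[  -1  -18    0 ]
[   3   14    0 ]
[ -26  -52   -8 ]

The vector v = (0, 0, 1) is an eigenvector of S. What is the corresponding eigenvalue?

-8

Compute Sv: S·(0, 0, 1) = (0, 0, -8).
Since Sv = λv, compare component 3: -8 = λ·1, so λ = -8.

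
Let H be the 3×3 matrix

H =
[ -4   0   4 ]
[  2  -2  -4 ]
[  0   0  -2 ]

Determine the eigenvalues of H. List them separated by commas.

The characteristic polynomial is p(λ) = det(λI - H).
Expanding the 3×3 determinant: p(λ) = λ^3 + 8λ^2 + 20λ + 16.
Rational-root test: λ = -4 gives p(-4) = 0.
Factor out (λ + 4): p(λ) = (λ + 4)·(λ^2 + 4λ + 4).
The quadratic factor is (λ + 2)^2.
Eigenvalues: -4, -2, -2.

-4, -2, -2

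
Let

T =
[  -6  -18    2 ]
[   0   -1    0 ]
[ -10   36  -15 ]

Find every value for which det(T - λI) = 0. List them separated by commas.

Compute the characteristic polynomial p(lambda) = det(lambda·I - T).
Cofactor expansion gives p(lambda) = lambda^3 + 22·lambda^2 + 131·lambda + 110.
Rational-root test: lambda = -1 gives p(-1) = 0.
Dividing by (lambda + 1) leaves lambda^2 + 21·lambda + 110.
The quadratic factors as (lambda + 11)·(lambda + 10).
Eigenvalues: -11, -10, -1.

-11, -10, -1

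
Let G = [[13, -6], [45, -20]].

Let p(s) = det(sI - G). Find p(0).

10

p(0) = det(0·I − G) = det(−G) = (−1)^2·det(G).
det(G) = 10, so p(0) = 10.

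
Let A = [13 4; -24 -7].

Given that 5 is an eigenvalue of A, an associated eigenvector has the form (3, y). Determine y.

-6

We need (A - 5I)v = 0.
A - 5I = [[8, 4], [-24, -12]].
Row 1: (8)·3 + (4)·y = 0
Row 2: (-24)·3 + (-12)·y = 0
Solving gives y = -6.
Check: A·(3, -6) = (15, -30) = 5·(3, -6).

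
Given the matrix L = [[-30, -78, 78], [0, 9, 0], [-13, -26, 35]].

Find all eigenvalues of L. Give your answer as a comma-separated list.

-4, 9, 9

Compute the characteristic polynomial p(r) = det(rI - L).
Cofactor expansion gives p(r) = r^3 - 14r^2 + 9r + 324.
Rational-root test: r = -4 gives p(-4) = 0.
Dividing by (r + 4) leaves r^2 - 18r + 81.
The quadratic factor is (r - 9)^2.
Eigenvalues: -4, 9, 9.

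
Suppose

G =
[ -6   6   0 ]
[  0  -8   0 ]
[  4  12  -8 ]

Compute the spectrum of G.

The characteristic polynomial is p(μ) = det(μI - G).
Cofactor expansion gives p(μ) = μ^3 + 22μ^2 + 160μ + 384.
Try μ = -6: p(-6) = 0, so -6 is a root.
Factor out (μ + 6): p(μ) = (μ + 6)·(μ^2 + 16μ + 64).
The quadratic factor is (μ + 8)^2.
Eigenvalues: -8, -8, -6.

-8, -8, -6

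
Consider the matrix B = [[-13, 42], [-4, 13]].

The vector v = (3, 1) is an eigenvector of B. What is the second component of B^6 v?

1

First find the eigenvalue: Bv = (3, 1) = 1·(3, 1), so λ = 1.
Then B^6 v = λ^6·v = 1^6·(3, 1) = 1·(3, 1) = (3, 1).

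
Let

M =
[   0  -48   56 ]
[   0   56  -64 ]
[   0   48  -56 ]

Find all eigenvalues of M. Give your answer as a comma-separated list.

-8, 0, 8

Compute the characteristic polynomial p(r) = det(rI - M).
Cofactor expansion gives p(r) = r^3 - 64r.
Since p(-8) = 0, r = -8 is a root.
Factor out (r + 8): p(r) = (r + 8)·(r^2 - 8r).
The quadratic factors as r·(r - 8).
Eigenvalues: -8, 0, 8.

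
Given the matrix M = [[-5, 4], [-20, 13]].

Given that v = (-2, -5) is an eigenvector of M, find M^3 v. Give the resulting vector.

(-250, -625)

First find the eigenvalue: Mv = (-10, -25) = 5·(-2, -5), so λ = 5.
Then M^3 v = λ^3·v = 5^3·(-2, -5) = 125·(-2, -5) = (-250, -625).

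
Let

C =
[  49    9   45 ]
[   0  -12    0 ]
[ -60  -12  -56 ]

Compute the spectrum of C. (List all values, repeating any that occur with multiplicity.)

Compute the characteristic polynomial p(μ) = det(μI - C).
Expanding the 3×3 determinant: p(μ) = μ^3 + 19μ^2 + 40μ - 528.
Since p(4) = 0, μ = 4 is a root.
Dividing by (μ - 4) leaves μ^2 + 23μ + 132.
The quadratic factors as (μ + 12)·(μ + 11).
Eigenvalues: -12, -11, 4.

-12, -11, 4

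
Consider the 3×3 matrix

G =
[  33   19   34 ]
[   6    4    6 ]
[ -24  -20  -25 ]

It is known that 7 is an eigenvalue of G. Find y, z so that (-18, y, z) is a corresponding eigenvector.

We need (G - 7I)v = 0.
G - 7I = [[26, 19, 34], [6, -3, 6], [-24, -20, -32]].
Row 1: (26)·-18 + (19)·y + (34)·z = 0
Row 2: (6)·-18 + (-3)·y + (6)·z = 0
Row 3: (-24)·-18 + (-20)·y + (-32)·z = 0
Solving gives y = -4, z = 16.
Check: G·(-18, -4, 16) = (-126, -28, 112) = 7·(-18, -4, 16).

-4, 16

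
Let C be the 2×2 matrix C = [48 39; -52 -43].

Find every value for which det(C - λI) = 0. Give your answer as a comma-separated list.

-4, 9

det(C - rI) = (48 - r)(-43 - r) - (39)·(-52) = r^2 - 5r - 36.
This factors as (r + 4)·(r - 9) = 0.
Eigenvalues: -4, 9.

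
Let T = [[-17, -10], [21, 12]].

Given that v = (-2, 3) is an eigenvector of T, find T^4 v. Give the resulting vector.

(-32, 48)

First find the eigenvalue: Tv = (4, -6) = -2·(-2, 3), so λ = -2.
Then T^4 v = λ^4·v = (-2)^4·(-2, 3) = 16·(-2, 3) = (-32, 48).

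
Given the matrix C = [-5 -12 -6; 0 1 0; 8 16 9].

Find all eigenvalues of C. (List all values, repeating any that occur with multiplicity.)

1, 1, 3

Compute the characteristic polynomial p(μ) = det(μI - C).
Expanding the 3×3 determinant: p(μ) = μ^3 - 5μ^2 + 7μ - 3.
Try μ = 1: p(1) = 0, so 1 is a root.
Dividing by (μ - 1) leaves μ^2 - 4μ + 3.
The quadratic factors as (μ - 1)·(μ - 3).
Eigenvalues: 1, 1, 3.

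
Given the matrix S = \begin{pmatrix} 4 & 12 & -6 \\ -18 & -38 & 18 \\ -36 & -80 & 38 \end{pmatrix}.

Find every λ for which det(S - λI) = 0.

Compute the characteristic polynomial p(r) = det(rI - S).
Expanding the 3×3 determinant: p(r) = r^3 - 4r^2 - 4r + 16.
Since p(-2) = 0, r = -2 is a root.
Dividing by (r + 2) leaves r^2 - 6r + 8.
The quadratic factors as (r - 2)·(r - 4).
Eigenvalues: -2, 2, 4.

-2, 2, 4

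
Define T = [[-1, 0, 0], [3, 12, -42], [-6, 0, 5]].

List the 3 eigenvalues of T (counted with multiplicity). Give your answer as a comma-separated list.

The characteristic polynomial is p(λ) = det(λI - T).
Cofactor expansion gives p(λ) = λ^3 - 16λ^2 + 43λ + 60.
Since p(-1) = 0, λ = -1 is a root.
Dividing by (λ + 1) leaves λ^2 - 17λ + 60.
The quadratic factors as (λ - 5)·(λ - 12).
Eigenvalues: -1, 5, 12.

-1, 5, 12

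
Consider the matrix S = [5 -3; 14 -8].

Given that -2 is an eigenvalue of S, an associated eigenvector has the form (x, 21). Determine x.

We need (S + 2I)v = 0.
S + 2I = [[7, -3], [14, -6]].
Row 1: (7)·x + (-3)·21 = 0
Row 2: (14)·x + (-6)·21 = 0
Solving gives x = 9.
Check: S·(9, 21) = (-18, -42) = -2·(9, 21).

9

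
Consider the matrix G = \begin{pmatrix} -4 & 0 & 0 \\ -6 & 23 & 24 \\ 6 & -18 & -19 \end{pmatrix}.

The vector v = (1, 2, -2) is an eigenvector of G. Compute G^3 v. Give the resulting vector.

(-64, -128, 128)

First find the eigenvalue: Gv = (-4, -8, 8) = -4·(1, 2, -2), so λ = -4.
Then G^3 v = λ^3·v = (-4)^3·(1, 2, -2) = -64·(1, 2, -2) = (-64, -128, 128).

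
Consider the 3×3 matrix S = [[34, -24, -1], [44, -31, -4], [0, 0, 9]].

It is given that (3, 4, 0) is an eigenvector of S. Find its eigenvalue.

2

Compute Sv: S·(3, 4, 0) = (6, 8, 0).
Since Sv = λv, compare component 1: 6 = λ·3, so λ = 2.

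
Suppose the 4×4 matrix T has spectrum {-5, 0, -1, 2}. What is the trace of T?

trace(T) is the sum of the eigenvalues: (-5) + (0) + (-1) + (2) = -4.

-4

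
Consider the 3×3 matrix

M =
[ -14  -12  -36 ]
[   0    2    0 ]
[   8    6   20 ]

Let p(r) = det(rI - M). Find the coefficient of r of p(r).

p(r) = r^3 - 8r^2 + 20r - 16.
The coefficient of r is 20.

20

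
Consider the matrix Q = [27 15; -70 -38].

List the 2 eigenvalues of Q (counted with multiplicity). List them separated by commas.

det(Q - μI) = (27 - μ)(-38 - μ) - (15)·(-70) = μ^2 + 11μ + 24.
This factors as (μ + 8)·(μ + 3) = 0.
Eigenvalues: -8, -3.

-8, -3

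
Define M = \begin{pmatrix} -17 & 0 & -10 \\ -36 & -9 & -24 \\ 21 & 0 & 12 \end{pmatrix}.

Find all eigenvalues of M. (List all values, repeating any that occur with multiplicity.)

-9, -3, -2

Compute the characteristic polynomial p(r) = det(rI - M).
Cofactor expansion gives p(r) = r^3 + 14r^2 + 51r + 54.
Since p(-3) = 0, r = -3 is a root.
Dividing by (r + 3) leaves r^2 + 11r + 18.
The quadratic factors as (r + 9)·(r + 2).
Eigenvalues: -9, -3, -2.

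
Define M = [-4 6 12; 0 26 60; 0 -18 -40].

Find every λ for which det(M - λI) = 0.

-10, -4, -4

Set up det(sI - M) = 0.
Cofactor expansion gives p(s) = s^3 + 18s^2 + 96s + 160.
Try s = -10: p(-10) = 0, so -10 is a root.
Factor out (s + 10): p(s) = (s + 10)·(s^2 + 8s + 16).
The quadratic factor is (s + 4)^2.
Eigenvalues: -10, -4, -4.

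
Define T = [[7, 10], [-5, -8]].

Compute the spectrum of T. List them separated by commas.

det(T - sI) = (7 - s)(-8 - s) - (10)·(-5) = s^2 + s - 6.
This factors as (s + 3)·(s - 2) = 0.
Eigenvalues: -3, 2.

-3, 2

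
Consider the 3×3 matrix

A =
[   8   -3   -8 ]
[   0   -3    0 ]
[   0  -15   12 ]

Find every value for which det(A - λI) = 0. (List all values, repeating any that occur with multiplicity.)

The characteristic polynomial is p(t) = det(tI - A).
Expanding the 3×3 determinant: p(t) = t^3 - 17t^2 + 36t + 288.
Since p(-3) = 0, t = -3 is a root.
Factor out (t + 3): p(t) = (t + 3)·(t^2 - 20t + 96).
The quadratic factors as (t - 8)·(t - 12).
Eigenvalues: -3, 8, 12.

-3, 8, 12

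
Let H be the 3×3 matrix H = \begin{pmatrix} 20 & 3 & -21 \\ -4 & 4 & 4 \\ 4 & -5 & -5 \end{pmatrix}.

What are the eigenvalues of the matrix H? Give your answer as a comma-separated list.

The characteristic polynomial is p(λ) = det(λI - H).
Expanding the 3×3 determinant: p(λ) = λ^3 - 19λ^2 + 76λ + 96.
Try λ = -1: p(-1) = 0, so -1 is a root.
Dividing by (λ + 1) leaves λ^2 - 20λ + 96.
The quadratic factors as (λ - 8)·(λ - 12).
Eigenvalues: -1, 8, 12.

-1, 8, 12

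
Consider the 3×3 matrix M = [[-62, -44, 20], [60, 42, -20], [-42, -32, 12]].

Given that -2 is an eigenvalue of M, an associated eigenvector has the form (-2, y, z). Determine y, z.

0, -6

We need (M + 2I)v = 0.
M + 2I = [[-60, -44, 20], [60, 44, -20], [-42, -32, 14]].
Row 1: (-60)·-2 + (-44)·y + (20)·z = 0
Row 2: (60)·-2 + (44)·y + (-20)·z = 0
Row 3: (-42)·-2 + (-32)·y + (14)·z = 0
Solving gives y = 0, z = -6.
Check: M·(-2, 0, -6) = (4, 0, 12) = -2·(-2, 0, -6).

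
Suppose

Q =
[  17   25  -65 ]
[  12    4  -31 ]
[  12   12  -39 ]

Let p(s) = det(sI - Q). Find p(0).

168

p(0) = det(0·I − Q) = det(−Q) = (−1)^3·det(Q).
det(Q) = -168, so p(0) = 168.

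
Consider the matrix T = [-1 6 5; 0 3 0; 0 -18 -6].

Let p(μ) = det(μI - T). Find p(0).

p(0) = det(0·I − T) = det(−T) = (−1)^3·det(T).
det(T) = 18, so p(0) = -18.

-18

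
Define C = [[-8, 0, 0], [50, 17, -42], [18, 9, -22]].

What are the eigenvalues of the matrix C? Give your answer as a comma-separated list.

Compute the characteristic polynomial p(t) = det(tI - C).
Cofactor expansion gives p(t) = t^3 + 13t^2 + 44t + 32.
Try t = -1: p(-1) = 0, so -1 is a root.
Factor out (t + 1): p(t) = (t + 1)·(t^2 + 12t + 32).
The quadratic factors as (t + 8)·(t + 4).
Eigenvalues: -8, -4, -1.

-8, -4, -1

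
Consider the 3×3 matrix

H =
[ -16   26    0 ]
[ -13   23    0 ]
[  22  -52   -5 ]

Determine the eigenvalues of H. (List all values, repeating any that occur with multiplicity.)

-5, -3, 10

Set up det(sI - H) = 0.
Expanding the 3×3 determinant: p(s) = s^3 - 2s^2 - 65s - 150.
Since p(-5) = 0, s = -5 is a root.
Dividing by (s + 5) leaves s^2 - 7s - 30.
The quadratic factors as (s + 3)·(s - 10).
Eigenvalues: -5, -3, 10.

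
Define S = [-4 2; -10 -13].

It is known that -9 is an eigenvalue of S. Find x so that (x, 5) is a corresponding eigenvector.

-2

We need (S + 9I)v = 0.
S + 9I = [[5, 2], [-10, -4]].
Row 1: (5)·x + (2)·5 = 0
Row 2: (-10)·x + (-4)·5 = 0
Solving gives x = -2.
Check: S·(-2, 5) = (18, -45) = -9·(-2, 5).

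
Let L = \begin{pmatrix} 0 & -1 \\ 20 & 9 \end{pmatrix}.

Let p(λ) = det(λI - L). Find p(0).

p(0) = det(0·I − L) = det(−L) = (−1)^2·det(L).
det(L) = 20, so p(0) = 20.

20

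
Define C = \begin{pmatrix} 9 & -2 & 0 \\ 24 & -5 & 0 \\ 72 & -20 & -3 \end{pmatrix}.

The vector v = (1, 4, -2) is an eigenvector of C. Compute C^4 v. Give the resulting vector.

First find the eigenvalue: Cv = (1, 4, -2) = 1·(1, 4, -2), so λ = 1.
Then C^4 v = λ^4·v = 1^4·(1, 4, -2) = 1·(1, 4, -2) = (1, 4, -2).

(1, 4, -2)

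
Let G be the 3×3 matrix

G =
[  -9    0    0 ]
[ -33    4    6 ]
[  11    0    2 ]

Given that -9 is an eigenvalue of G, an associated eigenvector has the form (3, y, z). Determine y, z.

9, -3

We need (G + 9I)v = 0.
G + 9I = [[0, 0, 0], [-33, 13, 6], [11, 0, 11]].
Row 1: (0)·3 + (0)·y + (0)·z = 0
Row 2: (-33)·3 + (13)·y + (6)·z = 0
Row 3: (11)·3 + (0)·y + (11)·z = 0
Solving gives y = 9, z = -3.
Check: G·(3, 9, -3) = (-27, -81, 27) = -9·(3, 9, -3).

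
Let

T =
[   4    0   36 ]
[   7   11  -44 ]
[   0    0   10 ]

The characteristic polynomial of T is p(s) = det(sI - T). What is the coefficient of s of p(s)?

p(s) = s^3 - 25s^2 + 194s - 440.
The coefficient of s is 194.

194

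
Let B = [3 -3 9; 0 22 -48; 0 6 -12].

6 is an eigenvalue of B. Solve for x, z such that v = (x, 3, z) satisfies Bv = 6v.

We need (B - 6I)v = 0.
B - 6I = [[-3, -3, 9], [0, 16, -48], [0, 6, -18]].
Row 1: (-3)·x + (-3)·3 + (9)·z = 0
Row 2: (0)·x + (16)·3 + (-48)·z = 0
Row 3: (0)·x + (6)·3 + (-18)·z = 0
Solving gives x = 0, z = 1.
Check: B·(0, 3, 1) = (0, 18, 6) = 6·(0, 3, 1).

0, 1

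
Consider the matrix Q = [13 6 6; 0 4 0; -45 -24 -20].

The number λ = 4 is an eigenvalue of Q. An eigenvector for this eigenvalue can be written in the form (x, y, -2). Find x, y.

We need (Q - 4I)v = 0.
Q - 4I = [[9, 6, 6], [0, 0, 0], [-45, -24, -24]].
Row 1: (9)·x + (6)·y + (6)·-2 = 0
Row 2: (0)·x + (0)·y + (0)·-2 = 0
Row 3: (-45)·x + (-24)·y + (-24)·-2 = 0
Solving gives x = 0, y = 2.
Check: Q·(0, 2, -2) = (0, 8, -8) = 4·(0, 2, -2).

0, 2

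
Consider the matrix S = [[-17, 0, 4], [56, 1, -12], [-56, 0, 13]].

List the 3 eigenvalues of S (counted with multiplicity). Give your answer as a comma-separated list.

Compute the characteristic polynomial p(λ) = det(λI - S).
Expanding along the first row, p(λ) = λ^3 + 3λ^2 - λ - 3.
Try λ = 1: p(1) = 0, so 1 is a root.
Dividing by (λ - 1) leaves λ^2 + 4λ + 3.
The quadratic factors as (λ + 3)·(λ + 1).
Eigenvalues: -3, -1, 1.

-3, -1, 1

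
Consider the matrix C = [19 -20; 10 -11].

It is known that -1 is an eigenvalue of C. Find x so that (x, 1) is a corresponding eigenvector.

We need (C + 1I)v = 0.
C + 1I = [[20, -20], [10, -10]].
Row 1: (20)·x + (-20)·1 = 0
Row 2: (10)·x + (-10)·1 = 0
Solving gives x = 1.
Check: C·(1, 1) = (-1, -1) = -1·(1, 1).

1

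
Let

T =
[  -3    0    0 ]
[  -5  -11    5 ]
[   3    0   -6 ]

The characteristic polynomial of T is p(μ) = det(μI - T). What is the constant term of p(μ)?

p(μ) = μ^3 + 20μ^2 + 117μ + 198.
The constant term is 198.

198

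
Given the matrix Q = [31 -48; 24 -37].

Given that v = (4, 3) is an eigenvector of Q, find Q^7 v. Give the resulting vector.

First find the eigenvalue: Qv = (-20, -15) = -5·(4, 3), so λ = -5.
Then Q^7 v = λ^7·v = (-5)^7·(4, 3) = -78125·(4, 3) = (-312500, -234375).

(-312500, -234375)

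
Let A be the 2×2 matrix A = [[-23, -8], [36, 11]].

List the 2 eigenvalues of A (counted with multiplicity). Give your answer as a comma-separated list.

-7, -5

det(A - sI) = (-23 - s)(11 - s) - (-8)·(36) = s^2 + 12s + 35.
This factors as (s + 7)·(s + 5) = 0.
Eigenvalues: -7, -5.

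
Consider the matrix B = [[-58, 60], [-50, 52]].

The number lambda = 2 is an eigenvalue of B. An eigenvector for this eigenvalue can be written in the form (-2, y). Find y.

We need (B - 2I)v = 0.
B - 2I = [[-60, 60], [-50, 50]].
Row 1: (-60)·-2 + (60)·y = 0
Row 2: (-50)·-2 + (50)·y = 0
Solving gives y = -2.
Check: B·(-2, -2) = (-4, -4) = 2·(-2, -2).

-2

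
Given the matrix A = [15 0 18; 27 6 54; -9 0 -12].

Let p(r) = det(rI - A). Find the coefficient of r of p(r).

p(r) = r^3 - 9r^2 + 108.
The coefficient of r is 0.

0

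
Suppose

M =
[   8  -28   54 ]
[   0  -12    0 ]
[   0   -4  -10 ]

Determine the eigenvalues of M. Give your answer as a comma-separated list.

-12, -10, 8

Compute the characteristic polynomial p(t) = det(tI - M).
Cofactor expansion gives p(t) = t^3 + 14t^2 - 56t - 960.
Rational-root test: t = -12 gives p(-12) = 0.
Dividing by (t + 12) leaves t^2 + 2t - 80.
The quadratic factors as (t + 10)·(t - 8).
Eigenvalues: -12, -10, 8.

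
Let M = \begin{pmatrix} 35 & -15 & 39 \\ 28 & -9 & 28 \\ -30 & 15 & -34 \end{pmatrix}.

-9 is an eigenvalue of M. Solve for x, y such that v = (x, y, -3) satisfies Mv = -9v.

We need (M + 9I)v = 0.
M + 9I = [[44, -15, 39], [28, 0, 28], [-30, 15, -25]].
Row 1: (44)·x + (-15)·y + (39)·-3 = 0
Row 2: (28)·x + (0)·y + (28)·-3 = 0
Row 3: (-30)·x + (15)·y + (-25)·-3 = 0
Solving gives x = 3, y = 1.
Check: M·(3, 1, -3) = (-27, -9, 27) = -9·(3, 1, -3).

3, 1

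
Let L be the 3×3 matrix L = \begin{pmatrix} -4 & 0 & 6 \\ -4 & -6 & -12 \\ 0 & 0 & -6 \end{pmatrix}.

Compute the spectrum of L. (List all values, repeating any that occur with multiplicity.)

Set up det(sI - L) = 0.
Cofactor expansion gives p(s) = s^3 + 16s^2 + 84s + 144.
Rational-root test: s = -4 gives p(-4) = 0.
Factor out (s + 4): p(s) = (s + 4)·(s^2 + 12s + 36).
The quadratic factor is (s + 6)^2.
Eigenvalues: -6, -6, -4.

-6, -6, -4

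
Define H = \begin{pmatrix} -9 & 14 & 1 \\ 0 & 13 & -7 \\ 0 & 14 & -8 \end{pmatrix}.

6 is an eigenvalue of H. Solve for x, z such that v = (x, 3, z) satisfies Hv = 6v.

We need (H - 6I)v = 0.
H - 6I = [[-15, 14, 1], [0, 7, -7], [0, 14, -14]].
Row 1: (-15)·x + (14)·3 + (1)·z = 0
Row 2: (0)·x + (7)·3 + (-7)·z = 0
Row 3: (0)·x + (14)·3 + (-14)·z = 0
Solving gives x = 3, z = 3.
Check: H·(3, 3, 3) = (18, 18, 18) = 6·(3, 3, 3).

3, 3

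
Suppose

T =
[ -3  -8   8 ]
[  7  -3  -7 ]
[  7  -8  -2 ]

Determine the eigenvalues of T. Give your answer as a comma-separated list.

The characteristic polynomial is p(lambda) = det(lambda·I - T).
Cofactor expansion gives p(lambda) = lambda^3 + 8·lambda^2 - 35·lambda - 150.
Rational-root test: lambda = -3 gives p(-3) = 0.
Dividing by (lambda + 3) leaves lambda^2 + 5·lambda - 50.
The quadratic factors as (lambda + 10)·(lambda - 5).
Eigenvalues: -10, -3, 5.

-10, -3, 5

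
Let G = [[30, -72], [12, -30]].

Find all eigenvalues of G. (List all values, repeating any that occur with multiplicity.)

-6, 6

det(G - rI) = (30 - r)(-30 - r) - (-72)·(12) = r^2 - 36.
This factors as (r + 6)·(r - 6) = 0.
Eigenvalues: -6, 6.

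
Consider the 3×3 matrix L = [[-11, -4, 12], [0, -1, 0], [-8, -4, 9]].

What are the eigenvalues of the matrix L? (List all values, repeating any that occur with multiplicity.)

-3, -1, 1

The characteristic polynomial is p(t) = det(tI - L).
Cofactor expansion gives p(t) = t^3 + 3t^2 - t - 3.
Rational-root test: t = 1 gives p(1) = 0.
Factor out (t - 1): p(t) = (t - 1)·(t^2 + 4t + 3).
The quadratic factors as (t + 3)·(t + 1).
Eigenvalues: -3, -1, 1.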